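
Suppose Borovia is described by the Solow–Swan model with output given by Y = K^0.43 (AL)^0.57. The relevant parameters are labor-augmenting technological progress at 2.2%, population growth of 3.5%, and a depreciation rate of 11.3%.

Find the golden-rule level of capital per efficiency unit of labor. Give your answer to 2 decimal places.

The golden rule sets f'(k) = n + g + δ, i.e. α·k^(α−1) = n + g + δ.
So k^(1−α) = α / (n + g + δ) = 0.43 / 0.170 = 2.5294.
k_gold = 2.5294^(1/0.57) ≈ 5.0939

k_gold ≈ 5.09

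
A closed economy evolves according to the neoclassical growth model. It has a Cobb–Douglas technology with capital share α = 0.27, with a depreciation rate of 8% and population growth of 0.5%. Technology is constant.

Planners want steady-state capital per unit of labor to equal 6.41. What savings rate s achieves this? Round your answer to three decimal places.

s ≈ 0.330

Steady state requires s·f(k) = (n + δ)·k, i.e. s·k^α = (n + δ)·k.
So s / (n + δ) = (k*)^(1−α) = 6.41^0.73 = 3.8816.
Therefore s = 3.8816 × (n + δ) = 3.8816 × 0.085 = 0.3299.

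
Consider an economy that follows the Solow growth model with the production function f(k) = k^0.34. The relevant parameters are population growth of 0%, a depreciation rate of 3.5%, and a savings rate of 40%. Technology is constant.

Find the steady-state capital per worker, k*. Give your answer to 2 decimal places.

Steady state requires s·f(k) = (n + δ)·k, i.e. s·k^α = (n + δ)·k.
Dividing both sides by k: k^(1−α) = s / (n + δ).
k^0.66 = 0.40 / (0.000 + 0.035) = 0.40 / 0.035 = 11.4286
k* = 11.4286^(1/0.66) ≈ 40.0885

k* = 40.09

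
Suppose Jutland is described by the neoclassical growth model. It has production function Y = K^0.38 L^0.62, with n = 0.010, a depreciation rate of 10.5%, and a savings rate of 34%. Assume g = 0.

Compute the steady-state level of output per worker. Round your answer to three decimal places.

At the steady state, Δk = 0, so s·k^α = (n + δ)·k.
Dividing both sides by k: k^(1−α) = s / (n + δ).
k^0.62 = 0.34 / (0.010 + 0.105) = 0.34 / 0.115 = 2.9565
k* = 2.9565^(1/0.62) ≈ 5.7454
y* = (k*)^α = 5.7454^0.38 ≈ 1.9433

y* = 1.943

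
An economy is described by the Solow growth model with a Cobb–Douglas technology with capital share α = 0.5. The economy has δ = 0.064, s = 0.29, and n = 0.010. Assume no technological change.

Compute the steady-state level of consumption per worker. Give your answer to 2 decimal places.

Steady state requires s·f(k) = (n + δ)·k, i.e. s·k^α = (n + δ)·k.
Rearranging, k^(1−α) = s / (n + δ).
k^0.5 = 0.29 / (0.010 + 0.064) = 0.29 / 0.074 = 3.9189
k* = 3.9189^(1/0.5) ≈ 15.3578
y* = (k*)^α = 15.3578^0.5 ≈ 3.9189
c* = (1 − s)·y* = (1 − 0.29) × 3.9189 ≈ 2.7824

c* = 2.78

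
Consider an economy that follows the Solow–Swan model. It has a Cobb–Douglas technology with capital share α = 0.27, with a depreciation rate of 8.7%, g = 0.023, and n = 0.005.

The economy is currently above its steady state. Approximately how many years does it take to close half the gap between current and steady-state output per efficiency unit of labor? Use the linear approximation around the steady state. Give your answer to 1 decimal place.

Near the steady state the convergence rate is λ = (1 − α)(n + g + δ).
λ = (1 − 0.27) × 0.115 = 0.73 × 0.115 = 0.08395
Half-life = ln 2 / λ = 0.6931 / 0.08395 ≈ 8.26 years

t_½ ≈ 8.3 years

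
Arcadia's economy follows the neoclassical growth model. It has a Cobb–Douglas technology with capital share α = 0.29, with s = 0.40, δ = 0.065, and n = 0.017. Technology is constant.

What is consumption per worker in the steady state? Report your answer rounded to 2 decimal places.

c* = 1.15

At the steady state, Δk = 0, so s·k^α = (n + δ)·k.
Dividing both sides by k: k^(1−α) = s / (n + δ).
k^0.71 = 0.40 / (0.017 + 0.065) = 0.40 / 0.082 = 4.8780
k* = 4.8780^(1/0.71) ≈ 9.3187
y* = (k*)^α = 9.3187^0.29 ≈ 1.9104
c* = (1 − s)·y* = (1 − 0.40) × 1.9104 ≈ 1.1462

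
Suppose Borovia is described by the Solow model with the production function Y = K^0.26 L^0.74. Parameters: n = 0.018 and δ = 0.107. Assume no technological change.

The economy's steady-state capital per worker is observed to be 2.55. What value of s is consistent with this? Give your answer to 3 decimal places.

s ≈ 0.250

At the steady state, Δk = 0, so s·k^α = (n + δ)·k.
So s / (n + δ) = (k*)^(1−α) = 2.55^0.74 = 1.9991.
Therefore s = 1.9991 × (n + δ) = 1.9991 × 0.125 = 0.2499.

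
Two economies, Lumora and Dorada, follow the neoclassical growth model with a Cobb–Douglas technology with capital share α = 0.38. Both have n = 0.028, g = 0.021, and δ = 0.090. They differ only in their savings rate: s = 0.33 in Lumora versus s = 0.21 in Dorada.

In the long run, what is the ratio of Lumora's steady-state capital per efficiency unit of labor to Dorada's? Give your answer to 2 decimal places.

Steady-state k* = [s/(n + g + δ)]^(1/(1−α)), so the ratio is [ (s_L/(n + g + δ)_L) / (s_D/(n + g + δ)_D) ]^1.6129.
s_L/(n + g + δ)_L = 0.33/0.139 = 2.3741; s_D/(n + g + δ)_D = 0.21/0.139 = 1.5108.
Ratio = (2.3741/1.5108)^1.6129 = 1.5714^1.6129 ≈ 2.0730

ratio ≈ 2.07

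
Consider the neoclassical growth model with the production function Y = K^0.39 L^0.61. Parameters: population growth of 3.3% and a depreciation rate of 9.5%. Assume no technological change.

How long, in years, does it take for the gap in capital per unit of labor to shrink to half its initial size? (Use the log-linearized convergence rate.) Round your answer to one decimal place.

t_½ ≈ 8.9 years

Near the steady state the convergence rate is λ = (1 − α)(n + δ).
λ = (1 − 0.39) × 0.128 = 0.61 × 0.128 = 0.07808
Half-life = ln 2 / λ = 0.6931 / 0.07808 ≈ 8.88 years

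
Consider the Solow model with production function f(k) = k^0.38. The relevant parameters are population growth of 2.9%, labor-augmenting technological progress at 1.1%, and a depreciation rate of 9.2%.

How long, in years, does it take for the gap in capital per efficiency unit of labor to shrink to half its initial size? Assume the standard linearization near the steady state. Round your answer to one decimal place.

Near the steady state the convergence rate is λ = (1 − α)(n + g + δ).
λ = (1 − 0.38) × 0.132 = 0.62 × 0.132 = 0.08184
Half-life = ln 2 / λ = 0.6931 / 0.08184 ≈ 8.47 years

t_½ ≈ 8.5 years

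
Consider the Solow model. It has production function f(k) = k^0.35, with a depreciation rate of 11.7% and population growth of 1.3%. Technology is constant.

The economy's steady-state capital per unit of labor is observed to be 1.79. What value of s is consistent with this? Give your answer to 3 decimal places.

In steady state, investment equals break-even investment: s·k^α = (n + δ)·k.
So s / (n + δ) = (k*)^(1−α) = 1.79^0.65 = 1.4600.
Therefore s = 1.4600 × (n + δ) = 1.4600 × 0.130 = 0.1898.

s ≈ 0.190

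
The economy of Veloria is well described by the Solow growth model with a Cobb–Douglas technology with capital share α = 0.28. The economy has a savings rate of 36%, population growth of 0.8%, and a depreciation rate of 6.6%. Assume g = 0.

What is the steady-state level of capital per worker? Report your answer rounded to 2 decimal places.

k* = 9.00

Steady state requires s·f(k) = (n + δ)·k, i.e. s·k^α = (n + δ)·k.
Dividing both sides by k: k^(1−α) = s / (n + δ).
k^0.72 = 0.36 / (0.008 + 0.066) = 0.36 / 0.074 = 4.8649
k* = 4.8649^(1/0.72) ≈ 9.0006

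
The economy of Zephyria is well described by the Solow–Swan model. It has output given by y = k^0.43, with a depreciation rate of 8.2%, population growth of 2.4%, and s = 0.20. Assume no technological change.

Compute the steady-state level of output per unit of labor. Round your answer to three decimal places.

y* = 1.614

In steady state, investment equals break-even investment: s·k^α = (n + δ)·k.
Rearranging, k^(1−α) = s / (n + δ).
k^0.57 = 0.20 / (0.024 + 0.082) = 0.20 / 0.106 = 1.8868
k* = 1.8868^(1/0.57) ≈ 3.0460
y* = (k*)^α = 3.0460^0.43 ≈ 1.6144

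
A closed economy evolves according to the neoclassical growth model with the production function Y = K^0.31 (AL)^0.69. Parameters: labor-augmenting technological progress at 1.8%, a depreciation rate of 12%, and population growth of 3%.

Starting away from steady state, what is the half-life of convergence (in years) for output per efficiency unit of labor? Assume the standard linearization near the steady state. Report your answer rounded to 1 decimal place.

Near the steady state the convergence rate is λ = (1 − α)(n + g + δ).
λ = (1 − 0.31) × 0.168 = 0.69 × 0.168 = 0.11592
Half-life = ln 2 / λ = 0.6931 / 0.11592 ≈ 5.98 years

t_½ ≈ 6.0 years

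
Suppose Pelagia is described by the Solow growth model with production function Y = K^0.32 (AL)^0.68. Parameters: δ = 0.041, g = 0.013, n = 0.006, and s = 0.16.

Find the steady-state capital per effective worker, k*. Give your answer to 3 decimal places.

Steady state requires s·f(k) = (n + g + δ)·k, i.e. s·k^α = (n + g + δ)·k.
Dividing both sides by k: k^(1−α) = s / (n + g + δ).
k^0.68 = 0.16 / (0.006 + 0.013 + 0.041) = 0.16 / 0.060 = 2.6667
k* = 2.6667^(1/0.68) ≈ 4.2309

k* ≈ 4.231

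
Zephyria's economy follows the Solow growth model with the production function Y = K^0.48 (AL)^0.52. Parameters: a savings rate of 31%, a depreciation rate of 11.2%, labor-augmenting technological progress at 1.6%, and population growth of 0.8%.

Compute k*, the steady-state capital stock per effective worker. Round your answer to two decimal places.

At the steady state, Δk = 0, so s·k^α = (n + g + δ)·k.
Dividing both sides by k: k^(1−α) = s / (n + g + δ).
k^0.52 = 0.31 / (0.008 + 0.016 + 0.112) = 0.31 / 0.136 = 2.2794
k* = 2.2794^(1/0.52) ≈ 4.8766

k* ≈ 4.88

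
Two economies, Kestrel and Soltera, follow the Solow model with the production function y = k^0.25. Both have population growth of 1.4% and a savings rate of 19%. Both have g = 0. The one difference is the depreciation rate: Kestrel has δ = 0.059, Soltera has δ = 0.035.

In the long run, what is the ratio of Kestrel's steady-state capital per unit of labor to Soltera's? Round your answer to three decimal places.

k*_K / k*_S ≈ 0.588

Steady-state k* = [s/(n + δ)]^(1/(1−α)), so the ratio is [ (s_K/(n + δ)_K) / (s_S/(n + δ)_S) ]^1.3333.
s_K/(n + δ)_K = 0.19/0.073 = 2.6027; s_S/(n + δ)_S = 0.19/0.049 = 3.8776.
Ratio = (2.6027/3.8776)^1.3333 = 0.6712^1.3333 ≈ 0.5877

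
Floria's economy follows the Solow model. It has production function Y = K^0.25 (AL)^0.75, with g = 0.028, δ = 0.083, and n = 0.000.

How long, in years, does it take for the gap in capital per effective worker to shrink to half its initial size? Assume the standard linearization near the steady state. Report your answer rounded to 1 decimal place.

Near the steady state the convergence rate is λ = (1 − α)(n + g + δ).
λ = (1 − 0.25) × 0.111 = 0.75 × 0.111 = 0.08325
Half-life = ln 2 / λ = 0.6931 / 0.08325 ≈ 8.33 years

half-life ≈ 8.3 years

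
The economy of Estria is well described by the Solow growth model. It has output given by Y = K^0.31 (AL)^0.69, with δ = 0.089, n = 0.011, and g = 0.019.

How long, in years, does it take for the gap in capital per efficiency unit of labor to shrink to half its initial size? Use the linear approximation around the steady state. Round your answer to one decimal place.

t_½ ≈ 8.4 years

Near the steady state the convergence rate is λ = (1 − α)(n + g + δ).
λ = (1 − 0.31) × 0.119 = 0.69 × 0.119 = 0.08211
Half-life = ln 2 / λ = 0.6931 / 0.08211 ≈ 8.44 years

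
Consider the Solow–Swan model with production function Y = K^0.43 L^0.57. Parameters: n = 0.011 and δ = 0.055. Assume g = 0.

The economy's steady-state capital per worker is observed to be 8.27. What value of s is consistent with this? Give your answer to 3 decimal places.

In steady state, investment equals break-even investment: s·k^α = (n + δ)·k.
So s / (n + δ) = (k*)^(1−α) = 8.27^0.57 = 3.3341.
Therefore s = 3.3341 × (n + δ) = 3.3341 × 0.066 = 0.2201.

s ≈ 0.220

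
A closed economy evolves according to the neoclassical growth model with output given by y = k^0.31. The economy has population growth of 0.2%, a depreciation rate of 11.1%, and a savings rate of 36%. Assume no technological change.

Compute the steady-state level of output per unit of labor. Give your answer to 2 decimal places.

y* = 1.68

In steady state, investment equals break-even investment: s·k^α = (n + δ)·k.
Rearranging, k^(1−α) = s / (n + δ).
k^0.69 = 0.36 / (0.002 + 0.111) = 0.36 / 0.113 = 3.1858
k* = 3.1858^(1/0.69) ≈ 5.3617
y* = (k*)^α = 5.3617^0.31 ≈ 1.6830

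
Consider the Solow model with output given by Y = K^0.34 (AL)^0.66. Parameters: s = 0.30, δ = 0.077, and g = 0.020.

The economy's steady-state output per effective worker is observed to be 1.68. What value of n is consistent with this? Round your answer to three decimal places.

n ≈ 0.013

Steady state requires s·f(k) = (n + g + δ)·k, i.e. s·k^α = (n + g + δ)·k.
Since y* = [s/(n + g + δ)]^(α/(1−α)), we have s/(n + g + δ) = (y*)^((1−α)/α) = 1.68^1.9412 = 2.7376.
Therefore n + g + δ = s / 2.7376 = 0.30 / 2.7376 = 0.1096, so n = 0.1096 − 0.097 = 0.0126.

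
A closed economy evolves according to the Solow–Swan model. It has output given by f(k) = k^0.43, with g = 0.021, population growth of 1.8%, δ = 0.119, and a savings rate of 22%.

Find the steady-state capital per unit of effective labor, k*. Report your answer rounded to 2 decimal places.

k* ≈ 1.79

Steady state requires s·f(k) = (n + g + δ)·k, i.e. s·k^α = (n + g + δ)·k.
Dividing both sides by k: k^(1−α) = s / (n + g + δ).
k^0.57 = 0.22 / (0.018 + 0.021 + 0.119) = 0.22 / 0.158 = 1.3924
k* = 1.3924^(1/0.57) ≈ 1.7874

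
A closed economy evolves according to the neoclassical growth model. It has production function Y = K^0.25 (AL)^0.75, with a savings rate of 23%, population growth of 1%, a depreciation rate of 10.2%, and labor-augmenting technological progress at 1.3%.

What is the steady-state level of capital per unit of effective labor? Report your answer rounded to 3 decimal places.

k* = 2.255

In steady state, investment equals break-even investment: s·k^α = (n + g + δ)·k.
Rearranging, k^(1−α) = s / (n + g + δ).
k^0.75 = 0.23 / (0.010 + 0.013 + 0.102) = 0.23 / 0.125 = 1.8400
k* = 1.8400^(1/0.75) ≈ 2.2547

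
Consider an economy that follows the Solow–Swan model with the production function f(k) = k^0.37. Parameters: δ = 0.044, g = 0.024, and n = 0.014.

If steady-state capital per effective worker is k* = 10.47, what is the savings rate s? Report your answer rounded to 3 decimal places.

s ≈ 0.360

In steady state, investment equals break-even investment: s·k^α = (n + g + δ)·k.
So s / (n + g + δ) = (k*)^(1−α) = 10.47^0.63 = 4.3910.
Therefore s = 4.3910 × (n + g + δ) = 4.3910 × 0.082 = 0.3601.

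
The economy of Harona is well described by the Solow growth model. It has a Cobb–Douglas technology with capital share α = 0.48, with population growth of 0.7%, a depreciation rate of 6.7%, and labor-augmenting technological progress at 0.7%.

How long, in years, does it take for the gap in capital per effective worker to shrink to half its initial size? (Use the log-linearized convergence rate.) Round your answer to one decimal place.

half-life ≈ 16.5 years

Near the steady state the convergence rate is λ = (1 − α)(n + g + δ).
λ = (1 − 0.48) × 0.081 = 0.52 × 0.081 = 0.04212
Half-life = ln 2 / λ = 0.6931 / 0.04212 ≈ 16.46 years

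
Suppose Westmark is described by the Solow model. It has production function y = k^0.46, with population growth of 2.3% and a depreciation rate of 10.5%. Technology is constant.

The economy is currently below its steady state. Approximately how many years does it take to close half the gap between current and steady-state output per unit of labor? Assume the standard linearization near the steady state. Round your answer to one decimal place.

half-life ≈ 10.0 years

Near the steady state the convergence rate is λ = (1 − α)(n + δ).
λ = (1 − 0.46) × 0.128 = 0.54 × 0.128 = 0.06912
Half-life = ln 2 / λ = 0.6931 / 0.06912 ≈ 10.03 years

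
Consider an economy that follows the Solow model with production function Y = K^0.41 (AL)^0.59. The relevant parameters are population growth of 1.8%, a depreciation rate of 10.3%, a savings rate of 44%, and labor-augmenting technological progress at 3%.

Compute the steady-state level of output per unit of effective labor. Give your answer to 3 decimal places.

Steady state requires s·f(k) = (n + g + δ)·k, i.e. s·k^α = (n + g + δ)·k.
Rearranging, k^(1−α) = s / (n + g + δ).
k^0.59 = 0.44 / (0.018 + 0.030 + 0.103) = 0.44 / 0.151 = 2.9139
k* = 2.9139^(1/0.59) ≈ 6.1270
y* = (k*)^α = 6.1270^0.41 ≈ 2.1027

y* = 2.103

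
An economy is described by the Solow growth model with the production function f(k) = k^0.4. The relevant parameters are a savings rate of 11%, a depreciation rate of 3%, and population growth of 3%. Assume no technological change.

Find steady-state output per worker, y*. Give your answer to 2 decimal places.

y* = 1.50

Steady state requires s·f(k) = (n + δ)·k, i.e. s·k^α = (n + δ)·k.
Rearranging, k^(1−α) = s / (n + δ).
k^0.6 = 0.11 / (0.030 + 0.030) = 0.11 / 0.060 = 1.8333
k* = 1.8333^(1/0.6) ≈ 2.7461
y* = (k*)^α = 2.7461^0.4 ≈ 1.4979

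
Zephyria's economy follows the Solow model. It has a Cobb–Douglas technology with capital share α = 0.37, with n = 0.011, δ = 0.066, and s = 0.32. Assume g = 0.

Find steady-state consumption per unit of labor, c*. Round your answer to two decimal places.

c* = 1.57

Steady state requires s·f(k) = (n + δ)·k, i.e. s·k^α = (n + δ)·k.
Rearranging, k^(1−α) = s / (n + δ).
k^0.63 = 0.32 / (0.011 + 0.066) = 0.32 / 0.077 = 4.1558
k* = 4.1558^(1/0.63) ≈ 9.5938
y* = (k*)^α = 9.5938^0.37 ≈ 2.3085
c* = (1 − s)·y* = (1 − 0.32) × 2.3085 ≈ 1.5698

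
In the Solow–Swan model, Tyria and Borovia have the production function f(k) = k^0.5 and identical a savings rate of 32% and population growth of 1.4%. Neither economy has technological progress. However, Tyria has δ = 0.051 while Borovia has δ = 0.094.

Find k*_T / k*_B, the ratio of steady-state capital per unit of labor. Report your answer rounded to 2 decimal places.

k*_T / k*_B ≈ 2.76

Steady-state k* = [s/(n + δ)]^(1/(1−α)), so the ratio is [ (s_T/(n + δ)_T) / (s_B/(n + δ)_B) ]^2.
s_T/(n + δ)_T = 0.32/0.065 = 4.9231; s_B/(n + δ)_B = 0.32/0.108 = 2.9630.
Ratio = (4.9231/2.9630)^2 = 1.6615^2 ≈ 2.7606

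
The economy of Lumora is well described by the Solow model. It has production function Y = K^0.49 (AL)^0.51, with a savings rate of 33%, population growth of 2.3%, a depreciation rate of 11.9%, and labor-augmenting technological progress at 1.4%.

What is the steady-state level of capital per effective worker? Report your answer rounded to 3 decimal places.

At the steady state, Δk = 0, so s·k^α = (n + g + δ)·k.
Dividing both sides by k: k^(1−α) = s / (n + g + δ).
k^0.51 = 0.33 / (0.023 + 0.014 + 0.119) = 0.33 / 0.156 = 2.1154
k* = 2.1154^(1/0.51) ≈ 4.3453

k* = 4.345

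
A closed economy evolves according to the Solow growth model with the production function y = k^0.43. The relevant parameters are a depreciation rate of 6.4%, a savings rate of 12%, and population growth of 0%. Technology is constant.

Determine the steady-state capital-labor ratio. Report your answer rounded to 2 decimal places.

k* ≈ 3.01

Steady state requires s·f(k) = (n + δ)·k, i.e. s·k^α = (n + δ)·k.
Dividing both sides by k: k^(1−α) = s / (n + δ).
k^0.57 = 0.12 / (0.000 + 0.064) = 0.12 / 0.064 = 1.8750
k* = 1.8750^(1/0.57) ≈ 3.0127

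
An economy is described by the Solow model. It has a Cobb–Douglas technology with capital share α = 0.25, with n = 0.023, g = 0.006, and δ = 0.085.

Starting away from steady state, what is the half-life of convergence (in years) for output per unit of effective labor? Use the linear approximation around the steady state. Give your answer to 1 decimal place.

half-life ≈ 8.1 years

Near the steady state the convergence rate is λ = (1 − α)(n + g + δ).
λ = (1 − 0.25) × 0.114 = 0.75 × 0.114 = 0.0855
Half-life = ln 2 / λ = 0.6931 / 0.0855 ≈ 8.11 years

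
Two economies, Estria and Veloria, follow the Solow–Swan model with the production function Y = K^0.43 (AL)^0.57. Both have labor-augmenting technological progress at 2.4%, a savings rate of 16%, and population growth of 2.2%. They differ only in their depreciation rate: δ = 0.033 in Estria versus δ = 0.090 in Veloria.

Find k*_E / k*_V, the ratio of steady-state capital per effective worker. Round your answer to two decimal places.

Steady-state k* = [s/(n + g + δ)]^(1/(1−α)), so the ratio is [ (s_E/(n + g + δ)_E) / (s_V/(n + g + δ)_V) ]^1.7544.
s_E/(n + g + δ)_E = 0.16/0.079 = 2.0253; s_V/(n + g + δ)_V = 0.16/0.136 = 1.1765.
Ratio = (2.0253/1.1765)^1.7544 = 1.7215^1.7544 ≈ 2.5934

ratio ≈ 2.59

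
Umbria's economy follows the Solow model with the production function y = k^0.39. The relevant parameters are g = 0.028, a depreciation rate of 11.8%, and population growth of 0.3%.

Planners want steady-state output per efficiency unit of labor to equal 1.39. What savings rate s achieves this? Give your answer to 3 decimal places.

In steady state, investment equals break-even investment: s·k^α = (n + g + δ)·k.
Since y* = [s/(n + g + δ)]^(α/(1−α)), we have s/(n + g + δ) = (y*)^((1−α)/α) = 1.39^1.5641 = 1.6737.
Therefore s = 1.6737 × (n + g + δ) = 1.6737 × 0.149 = 0.2494.

s ≈ 0.249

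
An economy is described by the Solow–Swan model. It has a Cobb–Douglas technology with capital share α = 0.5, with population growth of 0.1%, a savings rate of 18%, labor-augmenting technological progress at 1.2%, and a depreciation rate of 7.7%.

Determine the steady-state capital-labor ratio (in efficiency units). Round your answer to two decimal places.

k* = 4.00

In steady state, investment equals break-even investment: s·k^α = (n + g + δ)·k.
Dividing both sides by k: k^(1−α) = s / (n + g + δ).
k^0.5 = 0.18 / (0.001 + 0.012 + 0.077) = 0.18 / 0.090 = 2.0000
k* = 2.0000^(1/0.5) ≈ 4.0000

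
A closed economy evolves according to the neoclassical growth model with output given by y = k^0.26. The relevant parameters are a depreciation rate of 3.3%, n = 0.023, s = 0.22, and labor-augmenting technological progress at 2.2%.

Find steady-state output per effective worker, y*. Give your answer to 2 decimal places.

Steady state requires s·f(k) = (n + g + δ)·k, i.e. s·k^α = (n + g + δ)·k.
Rearranging, k^(1−α) = s / (n + g + δ).
k^0.74 = 0.22 / (0.023 + 0.022 + 0.033) = 0.22 / 0.078 = 2.8205
k* = 2.8205^(1/0.74) ≈ 4.0602
y* = (k*)^α = 4.0602^0.26 ≈ 1.4395

y* = 1.44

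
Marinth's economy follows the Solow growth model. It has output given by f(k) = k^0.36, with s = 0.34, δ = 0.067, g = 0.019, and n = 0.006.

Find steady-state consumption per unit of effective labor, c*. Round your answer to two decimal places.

c* ≈ 1.38

Steady state requires s·f(k) = (n + g + δ)·k, i.e. s·k^α = (n + g + δ)·k.
Rearranging, k^(1−α) = s / (n + g + δ).
k^0.64 = 0.34 / (0.006 + 0.019 + 0.067) = 0.34 / 0.092 = 3.6957
k* = 3.6957^(1/0.64) ≈ 7.7095
y* = (k*)^α = 7.7095^0.36 ≈ 2.0861
c* = (1 − s)·y* = (1 − 0.34) × 2.0861 ≈ 1.3768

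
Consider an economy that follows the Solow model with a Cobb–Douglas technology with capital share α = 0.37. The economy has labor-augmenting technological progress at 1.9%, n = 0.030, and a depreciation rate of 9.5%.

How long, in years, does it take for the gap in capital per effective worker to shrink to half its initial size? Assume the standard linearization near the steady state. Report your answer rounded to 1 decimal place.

Near the steady state the convergence rate is λ = (1 − α)(n + g + δ).
λ = (1 − 0.37) × 0.144 = 0.63 × 0.144 = 0.09072
Half-life = ln 2 / λ = 0.6931 / 0.09072 ≈ 7.64 years

t_½ ≈ 7.6 years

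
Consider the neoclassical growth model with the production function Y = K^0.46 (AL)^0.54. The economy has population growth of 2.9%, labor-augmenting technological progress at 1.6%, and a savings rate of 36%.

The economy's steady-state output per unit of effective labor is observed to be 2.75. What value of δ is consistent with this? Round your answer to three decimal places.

δ ≈ 0.065

In steady state, investment equals break-even investment: s·k^α = (n + g + δ)·k.
Since y* = [s/(n + g + δ)]^(α/(1−α)), we have s/(n + g + δ) = (y*)^((1−α)/α) = 2.75^1.1739 = 3.2789.
Therefore n + g + δ = s / 3.2789 = 0.36 / 3.2789 = 0.1098, so δ = 0.1098 − 0.045 = 0.0648.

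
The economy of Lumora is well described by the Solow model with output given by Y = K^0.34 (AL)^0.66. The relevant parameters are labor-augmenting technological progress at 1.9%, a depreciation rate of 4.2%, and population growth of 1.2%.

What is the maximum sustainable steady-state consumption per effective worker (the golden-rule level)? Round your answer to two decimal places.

c_gold ≈ 1.46

At the golden rule, f'(k) = n + g + δ, so α·k^(α−1) = n + g + δ and k_gold = (α/(n + g + δ))^(1/(1−α)).
k_gold = (0.34/0.073)^(1/0.66) = 4.6575^1.5152 ≈ 10.2893
c_gold = f(k_gold) − (n + g + δ)·k_gold = 2.2091 − 0.073×10.2893 ≈ 1.4580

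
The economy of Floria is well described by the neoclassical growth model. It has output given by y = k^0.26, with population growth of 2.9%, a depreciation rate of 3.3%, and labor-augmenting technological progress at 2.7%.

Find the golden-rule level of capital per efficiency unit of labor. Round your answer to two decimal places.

k_gold ≈ 4.26

The golden rule sets f'(k) = n + g + δ, i.e. α·k^(α−1) = n + g + δ.
So k^(1−α) = α / (n + g + δ) = 0.26 / 0.089 = 2.9213.
k_gold = 2.9213^(1/0.74) ≈ 4.2575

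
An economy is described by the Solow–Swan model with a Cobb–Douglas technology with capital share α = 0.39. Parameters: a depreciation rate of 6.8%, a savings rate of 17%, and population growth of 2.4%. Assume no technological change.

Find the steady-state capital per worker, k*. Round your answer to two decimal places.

Steady state requires s·f(k) = (n + δ)·k, i.e. s·k^α = (n + δ)·k.
Dividing both sides by k: k^(1−α) = s / (n + δ).
k^0.61 = 0.17 / (0.024 + 0.068) = 0.17 / 0.092 = 1.8478
k* = 1.8478^(1/0.61) ≈ 2.7361

k* = 2.74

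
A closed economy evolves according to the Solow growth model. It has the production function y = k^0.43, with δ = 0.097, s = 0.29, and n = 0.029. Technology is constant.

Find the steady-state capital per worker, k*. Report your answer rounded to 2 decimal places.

Steady state requires s·f(k) = (n + δ)·k, i.e. s·k^α = (n + δ)·k.
Rearranging, k^(1−α) = s / (n + δ).
k^0.57 = 0.29 / (0.029 + 0.097) = 0.29 / 0.126 = 2.3016
k* = 2.3016^(1/0.57) ≈ 4.3166

k* ≈ 4.32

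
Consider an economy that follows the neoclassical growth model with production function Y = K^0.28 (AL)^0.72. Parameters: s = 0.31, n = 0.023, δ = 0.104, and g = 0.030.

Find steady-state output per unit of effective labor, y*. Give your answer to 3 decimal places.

At the steady state, Δk = 0, so s·k^α = (n + g + δ)·k.
Rearranging, k^(1−α) = s / (n + g + δ).
k^0.72 = 0.31 / (0.023 + 0.030 + 0.104) = 0.31 / 0.157 = 1.9745
k* = 1.9745^(1/0.72) ≈ 2.5725
y* = (k*)^α = 2.5725^0.28 ≈ 1.3029

y* = 1.303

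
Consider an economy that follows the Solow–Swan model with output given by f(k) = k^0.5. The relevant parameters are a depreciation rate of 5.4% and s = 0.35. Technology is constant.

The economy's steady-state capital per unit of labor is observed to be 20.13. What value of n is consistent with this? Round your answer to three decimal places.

n ≈ 0.024

Steady state requires s·f(k) = (n + δ)·k, i.e. s·k^α = (n + δ)·k.
So s / (n + δ) = (k*)^(1−α) = 20.13^0.5 = 4.4866.
Therefore n + δ = s / 4.4866 = 0.35 / 4.4866 = 0.0780, so n = 0.0780 − 0.054 = 0.0240.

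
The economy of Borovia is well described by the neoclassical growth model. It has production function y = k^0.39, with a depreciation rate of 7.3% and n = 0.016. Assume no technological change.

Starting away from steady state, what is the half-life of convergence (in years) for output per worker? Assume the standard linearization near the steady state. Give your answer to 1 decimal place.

half-life ≈ 12.8 years

Near the steady state the convergence rate is λ = (1 − α)(n + δ).
λ = (1 − 0.39) × 0.089 = 0.61 × 0.089 = 0.05429
Half-life = ln 2 / λ = 0.6931 / 0.05429 ≈ 12.77 years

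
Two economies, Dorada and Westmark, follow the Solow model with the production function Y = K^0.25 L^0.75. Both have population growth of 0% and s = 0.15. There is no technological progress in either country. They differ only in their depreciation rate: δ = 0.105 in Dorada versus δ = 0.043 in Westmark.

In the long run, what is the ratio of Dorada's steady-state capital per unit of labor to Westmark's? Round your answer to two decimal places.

Steady-state k* = [s/(n + δ)]^(1/(1−α)), so the ratio is [ (s_D/(n + δ)_D) / (s_W/(n + δ)_W) ]^1.3333.
s_D/(n + δ)_D = 0.15/0.105 = 1.4286; s_W/(n + δ)_W = 0.15/0.043 = 3.4884.
Ratio = (1.4286/3.4884)^1.3333 = 0.4095^1.3333 ≈ 0.3041

k*_D / k*_W ≈ 0.30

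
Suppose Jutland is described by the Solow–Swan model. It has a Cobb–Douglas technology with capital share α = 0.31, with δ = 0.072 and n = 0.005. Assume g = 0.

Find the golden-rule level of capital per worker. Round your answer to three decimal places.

The golden rule sets f'(k) = n + δ, i.e. α·k^(α−1) = n + δ.
So k^(1−α) = α / (n + δ) = 0.31 / 0.077 = 4.0260.
k_gold = 4.0260^(1/0.69) ≈ 7.5271

k_gold ≈ 7.527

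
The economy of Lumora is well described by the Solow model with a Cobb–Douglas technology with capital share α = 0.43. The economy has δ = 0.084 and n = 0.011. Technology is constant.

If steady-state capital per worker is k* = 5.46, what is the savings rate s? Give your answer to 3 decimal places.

s ≈ 0.250

At the steady state, Δk = 0, so s·k^α = (n + δ)·k.
So s / (n + δ) = (k*)^(1−α) = 5.46^0.57 = 2.6315.
Therefore s = 2.6315 × (n + δ) = 2.6315 × 0.095 = 0.2500.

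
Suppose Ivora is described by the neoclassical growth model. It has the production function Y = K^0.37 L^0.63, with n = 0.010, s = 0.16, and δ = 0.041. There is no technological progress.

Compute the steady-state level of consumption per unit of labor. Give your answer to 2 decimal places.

At the steady state, Δk = 0, so s·k^α = (n + δ)·k.
Dividing both sides by k: k^(1−α) = s / (n + δ).
k^0.63 = 0.16 / (0.010 + 0.041) = 0.16 / 0.051 = 3.1373
k* = 3.1373^(1/0.63) ≈ 6.1402
y* = (k*)^α = 6.1402^0.37 ≈ 1.9572
c* = (1 − s)·y* = (1 − 0.16) × 1.9572 ≈ 1.6440

c* ≈ 1.64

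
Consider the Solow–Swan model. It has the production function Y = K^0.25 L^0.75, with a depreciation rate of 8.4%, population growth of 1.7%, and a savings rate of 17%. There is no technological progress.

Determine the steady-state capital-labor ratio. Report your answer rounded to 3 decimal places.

k* ≈ 2.002

Steady state requires s·f(k) = (n + δ)·k, i.e. s·k^α = (n + δ)·k.
Rearranging, k^(1−α) = s / (n + δ).
k^0.75 = 0.17 / (0.017 + 0.084) = 0.17 / 0.101 = 1.6832
k* = 1.6832^(1/0.75) ≈ 2.0022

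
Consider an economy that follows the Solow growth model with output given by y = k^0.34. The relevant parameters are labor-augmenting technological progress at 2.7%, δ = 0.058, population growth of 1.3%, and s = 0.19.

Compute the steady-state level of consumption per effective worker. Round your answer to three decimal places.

Steady state requires s·f(k) = (n + g + δ)·k, i.e. s·k^α = (n + g + δ)·k.
Dividing both sides by k: k^(1−α) = s / (n + g + δ).
k^0.66 = 0.19 / (0.013 + 0.027 + 0.058) = 0.19 / 0.098 = 1.9388
k* = 1.9388^(1/0.66) ≈ 2.7268
y* = (k*)^α = 2.7268^0.34 ≈ 1.4064
c* = (1 − s)·y* = (1 − 0.19) × 1.4064 ≈ 1.1392

c* = 1.139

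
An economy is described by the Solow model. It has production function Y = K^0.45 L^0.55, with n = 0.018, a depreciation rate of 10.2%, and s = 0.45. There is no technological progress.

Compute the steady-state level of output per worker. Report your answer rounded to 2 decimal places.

Steady state requires s·f(k) = (n + δ)·k, i.e. s·k^α = (n + δ)·k.
Rearranging, k^(1−α) = s / (n + δ).
k^0.55 = 0.45 / (0.018 + 0.102) = 0.45 / 0.120 = 3.7500
k* = 3.7500^(1/0.55) ≈ 11.0584
y* = (k*)^α = 11.0584^0.45 ≈ 2.9489

y* = 2.95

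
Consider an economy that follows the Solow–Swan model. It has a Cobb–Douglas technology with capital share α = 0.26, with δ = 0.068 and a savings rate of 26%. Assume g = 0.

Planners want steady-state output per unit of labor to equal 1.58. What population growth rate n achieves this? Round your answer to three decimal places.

n ≈ 0.003

At the steady state, Δk = 0, so s·k^α = (n + δ)·k.
Since y* = [s/(n + δ)]^(α/(1−α)), we have s/(n + δ) = (y*)^((1−α)/α) = 1.58^2.8462 = 3.6764.
Therefore n + δ = s / 3.6764 = 0.26 / 3.6764 = 0.0707, so n = 0.0707 − 0.068 = 0.0027.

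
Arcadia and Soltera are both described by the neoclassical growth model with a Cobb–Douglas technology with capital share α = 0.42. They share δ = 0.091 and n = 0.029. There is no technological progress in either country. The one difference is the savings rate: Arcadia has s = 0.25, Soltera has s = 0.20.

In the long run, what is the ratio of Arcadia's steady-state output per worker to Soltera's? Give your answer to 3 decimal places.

ratio ≈ 1.175

Steady-state y* = [s/(n + δ)]^(α/(1−α)), so the ratio is [ (s_A/(n + δ)_A) / (s_S/(n + δ)_S) ]^0.7241.
s_A/(n + δ)_A = 0.25/0.120 = 2.0833; s_S/(n + δ)_S = 0.20/0.120 = 1.6667.
Ratio = (2.0833/1.6667)^0.7241 = 1.2500^0.7241 ≈ 1.1754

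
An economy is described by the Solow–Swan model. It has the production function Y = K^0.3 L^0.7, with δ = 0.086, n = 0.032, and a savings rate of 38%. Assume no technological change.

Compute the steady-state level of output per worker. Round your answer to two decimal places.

y* = 1.65

Steady state requires s·f(k) = (n + δ)·k, i.e. s·k^α = (n + δ)·k.
Rearranging, k^(1−α) = s / (n + δ).
k^0.7 = 0.38 / (0.032 + 0.086) = 0.38 / 0.118 = 3.2203
k* = 3.2203^(1/0.7) ≈ 5.3158
y* = (k*)^α = 5.3158^0.3 ≈ 1.6507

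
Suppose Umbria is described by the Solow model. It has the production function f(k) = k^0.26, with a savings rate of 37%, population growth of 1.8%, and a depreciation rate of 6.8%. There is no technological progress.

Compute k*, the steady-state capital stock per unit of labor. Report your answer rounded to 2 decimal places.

k* ≈ 7.18

In steady state, investment equals break-even investment: s·k^α = (n + δ)·k.
Dividing both sides by k: k^(1−α) = s / (n + δ).
k^0.74 = 0.37 / (0.018 + 0.068) = 0.37 / 0.086 = 4.3023
k* = 4.3023^(1/0.74) ≈ 7.1838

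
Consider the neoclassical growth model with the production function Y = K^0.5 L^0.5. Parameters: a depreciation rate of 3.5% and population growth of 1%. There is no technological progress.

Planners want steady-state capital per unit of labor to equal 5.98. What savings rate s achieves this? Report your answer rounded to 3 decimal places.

s ≈ 0.110

In steady state, investment equals break-even investment: s·k^α = (n + δ)·k.
So s / (n + δ) = (k*)^(1−α) = 5.98^0.5 = 2.4454.
Therefore s = 2.4454 × (n + δ) = 2.4454 × 0.045 = 0.1100.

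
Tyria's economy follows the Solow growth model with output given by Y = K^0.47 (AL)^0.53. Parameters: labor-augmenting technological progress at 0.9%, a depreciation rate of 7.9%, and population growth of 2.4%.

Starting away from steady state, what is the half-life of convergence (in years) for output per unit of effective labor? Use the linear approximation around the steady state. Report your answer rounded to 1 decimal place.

Near the steady state the convergence rate is λ = (1 − α)(n + g + δ).
λ = (1 − 0.47) × 0.112 = 0.53 × 0.112 = 0.05936
Half-life = ln 2 / λ = 0.6931 / 0.05936 ≈ 11.68 years

half-life ≈ 11.7 years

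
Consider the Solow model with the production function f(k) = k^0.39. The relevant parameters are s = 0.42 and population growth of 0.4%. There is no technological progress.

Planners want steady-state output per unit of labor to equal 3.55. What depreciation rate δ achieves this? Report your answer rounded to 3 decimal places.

At the steady state, Δk = 0, so s·k^α = (n + δ)·k.
Since y* = [s/(n + δ)]^(α/(1−α)), we have s/(n + δ) = (y*)^((1−α)/α) = 3.55^1.5641 = 7.2546.
Therefore n + δ = s / 7.2546 = 0.42 / 7.2546 = 0.0579, so δ = 0.0579 − 0.004 = 0.0539.

δ ≈ 0.054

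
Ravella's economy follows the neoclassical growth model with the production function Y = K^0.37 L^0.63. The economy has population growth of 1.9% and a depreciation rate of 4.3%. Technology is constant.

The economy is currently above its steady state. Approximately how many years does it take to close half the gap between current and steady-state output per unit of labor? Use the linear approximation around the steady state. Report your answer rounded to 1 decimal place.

t_½ ≈ 17.7 years

Near the steady state the convergence rate is λ = (1 − α)(n + δ).
λ = (1 − 0.37) × 0.062 = 0.63 × 0.062 = 0.03906
Half-life = ln 2 / λ = 0.6931 / 0.03906 ≈ 17.74 years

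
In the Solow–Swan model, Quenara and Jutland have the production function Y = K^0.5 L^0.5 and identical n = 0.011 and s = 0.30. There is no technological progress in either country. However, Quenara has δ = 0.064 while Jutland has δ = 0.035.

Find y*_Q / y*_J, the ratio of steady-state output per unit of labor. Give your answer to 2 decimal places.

Steady-state y* = [s/(n + δ)]^(α/(1−α)), so the ratio is [ (s_Q/(n + δ)_Q) / (s_J/(n + δ)_J) ]^1.
s_Q/(n + δ)_Q = 0.30/0.075 = 4.0000; s_J/(n + δ)_J = 0.30/0.046 = 6.5217.
Ratio = (4.0000/6.5217)^1 = 0.6133^1 ≈ 0.6133

ratio ≈ 0.61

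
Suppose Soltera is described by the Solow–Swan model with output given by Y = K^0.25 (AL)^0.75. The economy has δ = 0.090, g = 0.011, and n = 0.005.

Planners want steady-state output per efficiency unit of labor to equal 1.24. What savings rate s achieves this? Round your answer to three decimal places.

s ≈ 0.202

In steady state, investment equals break-even investment: s·k^α = (n + g + δ)·k.
Since y* = [s/(n + g + δ)]^(α/(1−α)), we have s/(n + g + δ) = (y*)^((1−α)/α) = 1.24^3 = 1.9066.
Therefore s = 1.9066 × (n + g + δ) = 1.9066 × 0.106 = 0.2021.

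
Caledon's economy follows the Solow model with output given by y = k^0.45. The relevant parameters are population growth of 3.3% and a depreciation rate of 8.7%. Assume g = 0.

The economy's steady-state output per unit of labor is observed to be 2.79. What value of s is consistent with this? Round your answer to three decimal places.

s ≈ 0.421

Steady state requires s·f(k) = (n + δ)·k, i.e. s·k^α = (n + δ)·k.
Since y* = [s/(n + δ)]^(α/(1−α)), we have s/(n + δ) = (y*)^((1−α)/α) = 2.79^1.2222 = 3.5044.
Therefore s = 3.5044 × (n + δ) = 3.5044 × 0.120 = 0.4205.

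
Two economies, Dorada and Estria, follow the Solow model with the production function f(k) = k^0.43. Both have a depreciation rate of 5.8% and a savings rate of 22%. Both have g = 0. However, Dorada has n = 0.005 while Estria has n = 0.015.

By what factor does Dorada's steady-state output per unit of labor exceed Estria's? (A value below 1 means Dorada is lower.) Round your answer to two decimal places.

y*_D / y*_E ≈ 1.12

Steady-state y* = [s/(n + δ)]^(α/(1−α)), so the ratio is [ (s_D/(n + δ)_D) / (s_E/(n + δ)_E) ]^0.7544.
s_D/(n + δ)_D = 0.22/0.063 = 3.4921; s_E/(n + δ)_E = 0.22/0.073 = 3.0137.
Ratio = (3.4921/3.0137)^0.7544 = 1.1587^0.7544 ≈ 1.1175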